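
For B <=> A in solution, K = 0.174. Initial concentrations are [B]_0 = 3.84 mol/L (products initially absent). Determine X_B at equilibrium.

X = 0.148

Let X = conversion of B; extent ξ = 3.84·X mol/L.
Concentrations: [B] = 3.84 − 3.84X; [A] = 3.84X.
K = [A] / ([B]).
Equating to 0.174: the physical root is X = 0.148.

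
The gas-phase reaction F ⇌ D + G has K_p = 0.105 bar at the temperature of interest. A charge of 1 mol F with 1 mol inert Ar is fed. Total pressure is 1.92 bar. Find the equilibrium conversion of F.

X = 0.297

Take 1 mol F as basis and let X be its fractional conversion, so ξ = X.
Mole table: n_F = 1 − X; n_D = X; n_G = X; n_I = 1 (inert).
Total moles n_T = 2 + X.
y_i = n_i/n_T, p_i = y_i·P. K_p = p_D p_G / (p_F).
Equating to 0.105 bar and solving on 0 < X < 1: X = 0.297.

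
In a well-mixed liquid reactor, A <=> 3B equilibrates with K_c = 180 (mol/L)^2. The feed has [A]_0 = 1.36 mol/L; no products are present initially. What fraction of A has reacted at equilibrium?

X = 0.837

Let X = conversion of A; extent ξ = 1.36·X mol/L.
Concentrations: [A] = 1.36 − 1.36X; [B] = 4.08X.
K_c = [B]^3 / ([A]).
Equating to 180 (mol/L)^2: the physical root is X = 0.837.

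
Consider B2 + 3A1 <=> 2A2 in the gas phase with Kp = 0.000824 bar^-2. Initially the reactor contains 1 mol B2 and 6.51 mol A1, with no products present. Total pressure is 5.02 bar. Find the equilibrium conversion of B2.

Let X = conversion of B2 (basis 1 mol B2); extent of reaction ξ = X.
Mole table: n_B2 = 1 − X; n_A1 = 6.51 − 3X; n_A2 = 2X.
n_T = Σnᵢ = 7.51 − 2X.
With p_i = (n_i/n_T)P, Kp = p_A2^2 / (p_B2 p_A1^3).
This yields a degree-4 equation in X; solving on (0,1), X = 0.139.

X = 0.139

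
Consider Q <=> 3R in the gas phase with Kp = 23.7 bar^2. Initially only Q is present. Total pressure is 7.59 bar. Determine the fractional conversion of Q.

X = 0.301

Basis: 1 mol Q initially; let X = conversion of Q. Extent ξ = X.
Mole table: n_Q = 1 − X; n_R = 3X.
Summing: n_T = 1 + 2X.
y_i = n_i/n_T, p_i = y_i·P. Kp = p_R^3 / (p_Q).
Substituting and setting equal to 23.7 bar^2 gives a polynomial in X; the root in (0,1) is X = 0.301.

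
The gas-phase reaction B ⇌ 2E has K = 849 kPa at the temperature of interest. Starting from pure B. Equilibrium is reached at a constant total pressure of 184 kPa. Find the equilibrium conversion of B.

X = 0.732

Take 1 mol B as basis and let X be its fractional conversion, so ξ = X.
At extent ξ: n_B = 1 − X; n_E = 2X.
Total moles n_T = 1 + X.
Mole fractions y_i = n_i/n_T; K = p_E^2 / (p_B) with p_i = y_i·P.
Equating to 849 kPa and solving on 0 < X < 1: X = 0.732.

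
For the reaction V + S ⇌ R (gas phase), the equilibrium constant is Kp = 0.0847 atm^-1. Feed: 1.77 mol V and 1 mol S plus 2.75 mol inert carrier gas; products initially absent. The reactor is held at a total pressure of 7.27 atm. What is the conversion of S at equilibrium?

X = 0.156

Basis: 1 mol S initially; let X = conversion of S. Extent ξ = X.
At extent ξ: n_V = 1.77 − X; n_S = 1 − X; n_R = X; n_I = 2.75 (inert).
Total moles n_T = 5.52 − X.
y_i = n_i/n_T, p_i = y_i·P. Kp = p_R / (p_V p_S).
This yields a degree-2 equation in X; solving on (0,1), X = 0.156.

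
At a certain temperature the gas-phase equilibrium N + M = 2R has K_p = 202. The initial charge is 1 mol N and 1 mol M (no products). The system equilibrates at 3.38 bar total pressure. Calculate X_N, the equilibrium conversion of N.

X = 0.877

Basis: 1 mol N initially; let X = conversion of N. Extent ξ = X.
At extent ξ: n_N = 1 − X; n_M = 1 − X; n_R = 2X.
Since Δν = 0, n_T = 2 throughout.
With p_i = (n_i/n_T)P, K_p = p_R^2 / (p_N p_M).
Equating to 202 and solving on 0 < X < 1: X = 0.877.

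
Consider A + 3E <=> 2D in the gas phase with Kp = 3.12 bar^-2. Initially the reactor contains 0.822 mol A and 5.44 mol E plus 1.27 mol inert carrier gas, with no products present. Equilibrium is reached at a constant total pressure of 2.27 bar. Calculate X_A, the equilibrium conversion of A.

X = 0.851

Take 0.822 mol A as basis and let X be its fractional conversion, so ξ = 0.822X.
Mole table: n_A = 0.822 − 0.822X; n_E = 5.44 − 2.47X; n_D = 1.64X; n_I = 1.27 (inert).
Summing: n_T = 7.53 − 1.64X.
Mole fractions y_i = n_i/n_T; Kp = p_D^2 / (p_A p_E^3) with p_i = y_i·P.
Substituting and setting equal to 3.12 bar^-2 gives a polynomial in X; the root in (0,1) is X = 0.851.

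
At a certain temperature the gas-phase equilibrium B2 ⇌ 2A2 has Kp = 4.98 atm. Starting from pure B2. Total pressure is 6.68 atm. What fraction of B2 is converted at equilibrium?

X = 0.396

Let X = conversion of B2 (basis 1 mol B2); extent of reaction ξ = X.
At extent ξ: n_B2 = 1 − X; n_A2 = 2X.
n_T = Σnᵢ = 1 + X.
Mole fractions y_i = n_i/n_T; Kp = p_A2^2 / (p_B2) with p_i = y_i·P.
Equating to 4.98 atm and solving on 0 < X < 1: X = 0.396.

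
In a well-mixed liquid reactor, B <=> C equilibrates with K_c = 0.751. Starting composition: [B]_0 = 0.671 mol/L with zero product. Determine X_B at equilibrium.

Let X = conversion of B; extent ξ = 0.671·X mol/L.
Concentrations: [B] = 0.671 − 0.671X; [C] = 0.671X.
K_c = [C] / ([B]).
Solving K_c = 0.751 for X ∈ (0,1): X = 0.429.

X = 0.429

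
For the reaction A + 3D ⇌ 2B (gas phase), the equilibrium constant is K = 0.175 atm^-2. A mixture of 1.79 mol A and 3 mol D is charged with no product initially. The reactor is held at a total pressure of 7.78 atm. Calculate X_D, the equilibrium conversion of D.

Let X = conversion of D (basis 3 mol D); extent of reaction ξ = X.
At extent ξ: n_A = 1.79 − X; n_D = 3 − 3X; n_B = 2X.
n_T = Σnᵢ = 4.79 − 2X.
Mole fractions y_i = n_i/n_T; K = p_B^2 / (p_A p_D^3) with p_i = y_i·P.
Substituting and setting equal to 0.175 atm^-2 gives a polynomial in X; the root in (0,1) is X = 0.615.

X = 0.615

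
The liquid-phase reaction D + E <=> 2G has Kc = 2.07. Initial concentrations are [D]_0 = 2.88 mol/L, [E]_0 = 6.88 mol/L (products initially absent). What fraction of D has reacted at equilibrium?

Let X = conversion of D; extent ξ = 2.88·X mol/L.
Concentrations: [D] = 2.88 − 2.88X; [E] = 6.88 − 2.88X; [G] = 5.76X.
Kc = [G]^2 / ([D] [E]).
Equating to 2.07: the physical root is X = 0.604.

X = 0.604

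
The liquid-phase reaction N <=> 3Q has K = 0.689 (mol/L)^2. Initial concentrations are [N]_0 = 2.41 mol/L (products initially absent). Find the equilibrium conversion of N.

Let X = conversion of N; extent ξ = 2.41·X mol/L.
Concentrations: [N] = 2.41 − 2.41X; [Q] = 7.23X.
K = [Q]^3 / ([N]).
This equals 0.689 at X = 0.155 (the root in 0 < X < 1).

X = 0.155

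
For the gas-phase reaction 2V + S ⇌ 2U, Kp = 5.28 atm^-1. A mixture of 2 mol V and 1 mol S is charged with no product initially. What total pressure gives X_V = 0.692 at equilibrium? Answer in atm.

Take 2 mol V as basis and let X be its fractional conversion, so ξ = X.
Mole table: n_V = 2 − 2X; n_S = 1 − X; n_U = 2X.
Total moles n_T = 3 − X.
Kp = p_U^2 / (p_V^2 p_S) with p_i = (n_i/n_T)·P.
At X = 0.692: the mole-fraction product g(X) = Π y_i^ν_i = 37.83. Since Kp = g(X)·P^{-1}, P = (g/Kp)^(1/1) = (37.83/5.28)^(1/1) = 7.16 atm.

P = 7.16 atm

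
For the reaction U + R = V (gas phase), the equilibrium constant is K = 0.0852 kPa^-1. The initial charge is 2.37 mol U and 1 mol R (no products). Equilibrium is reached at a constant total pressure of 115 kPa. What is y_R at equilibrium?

Let X = conversion of R (basis 1 mol R); extent of reaction ξ = X.
At extent ξ: n_U = 2.37 − X; n_R = 1 − X; n_V = X.
Total moles n_T = 3.37 − X.
Mole fractions y_i = n_i/n_T; K = p_V / (p_U p_R) with p_i = y_i·P.
Setting this equal to 0.0852 kPa^-1 and taking the physical root (0 < X < 1) gives X = 0.855.
Then n_R = 0.145, n_T = 2.51, so y_R = 0.058.

y_R = 0.058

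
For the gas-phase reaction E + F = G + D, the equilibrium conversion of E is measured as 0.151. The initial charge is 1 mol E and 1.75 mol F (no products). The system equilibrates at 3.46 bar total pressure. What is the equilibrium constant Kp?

Kp = 0.0168

Take 1 mol E as basis and let X be its fractional conversion, so ξ = X.
Moles: n_E = 1 − X; n_F = 1.75 − X; n_G = X; n_D = X.
Since Δν = 0, n_T = 2.75 throughout.
At X = 0.151: n_E = 0.849, n_F = 1.6, n_G = 0.151, n_D = 0.151, n_T = 2.75.
p_i = (n_i/n_T)·P. Kp = p_G p_D / (p_E p_F) = 0.0168.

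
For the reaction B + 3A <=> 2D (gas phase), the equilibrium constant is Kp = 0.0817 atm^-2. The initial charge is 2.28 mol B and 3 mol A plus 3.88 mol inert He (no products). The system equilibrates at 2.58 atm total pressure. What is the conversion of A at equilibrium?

Let X = conversion of A (basis 3 mol A); extent of reaction ξ = X.
Moles: n_B = 2.28 − X; n_A = 3 − 3X; n_D = 2X; n_I = 3.88 (inert).
Total moles n_T = 9.16 − 2X.
y_i = n_i/n_T, p_i = y_i·P. Kp = p_D^2 / (p_B p_A^3).
Substituting and setting equal to 0.0817 atm^-2 gives a polynomial in X; the root in (0,1) is X = 0.218.

X = 0.218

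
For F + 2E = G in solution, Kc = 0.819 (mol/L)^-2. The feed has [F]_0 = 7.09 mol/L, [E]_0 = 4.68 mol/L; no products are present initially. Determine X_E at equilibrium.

Let X = conversion of E; extent ξ = 4.68X/2 mol/L.
Concentrations: [F] = 7.09 − 2.34X; [E] = 4.68 − 4.68X; [G] = 2.34X.
Kc = [G] / ([F] [E]^2).
Setting equal to 0.819 and solving for X on (0,1) gives X = 0.852.

X = 0.852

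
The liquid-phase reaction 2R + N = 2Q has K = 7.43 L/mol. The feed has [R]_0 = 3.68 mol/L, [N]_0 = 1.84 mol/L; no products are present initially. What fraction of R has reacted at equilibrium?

X = 0.677

Let X = conversion of R; extent ξ = 3.68X/2 mol/L.
Concentrations: [R] = 3.68 − 3.68X; [N] = 1.84 − 1.84X; [Q] = 3.68X.
K = [Q]^2 / ([R]^2 [N]).
Setting equal to 7.43 and solving for X on (0,1) gives X = 0.677.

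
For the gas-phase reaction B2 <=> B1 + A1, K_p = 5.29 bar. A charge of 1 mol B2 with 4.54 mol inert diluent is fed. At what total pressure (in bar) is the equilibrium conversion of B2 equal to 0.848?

Let X = conversion of B2 (basis 1 mol B2); extent of reaction ξ = X.
Moles: n_B2 = 1 − X; n_B1 = X; n_A1 = X; n_I = 4.54 (inert).
Total moles n_T = 5.54 + X.
K_p = p_B1 p_A1 / (p_B2) with p_i = (n_i/n_T)·P.
At X = 0.848: the mole-fraction product g(X) = Π y_i^ν_i = 0.7406. Since K_p = g(X)·P^{1}, P = (K_p/g)^(1/1) = (5.29/0.7406)^(1/1) = 7.14 bar.

P = 7.14 bar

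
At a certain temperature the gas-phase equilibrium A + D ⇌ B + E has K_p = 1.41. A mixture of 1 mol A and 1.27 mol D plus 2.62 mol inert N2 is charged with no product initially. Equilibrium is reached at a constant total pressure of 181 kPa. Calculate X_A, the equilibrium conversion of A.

X = 0.607

Basis: 1 mol A initially; let X = conversion of A. Extent ξ = X.
Mole table: n_A = 1 − X; n_D = 1.27 − X; n_B = X; n_E = X; n_I = 2.62 (inert).
Total moles n_T = 4.89 (Δν = 0, constant).
y_i = n_i/n_T, p_i = y_i·P. K_p = p_B p_E / (p_A p_D).
Equating to 1.41 and solving on 0 < X < 1: X = 0.607.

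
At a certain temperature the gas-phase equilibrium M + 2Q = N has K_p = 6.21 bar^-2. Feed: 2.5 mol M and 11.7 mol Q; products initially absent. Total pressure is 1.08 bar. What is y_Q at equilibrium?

y_Q = 0.754

Basis: 2.5 mol M initially; let X = conversion of M. Extent ξ = 2.5X.
Species balance: n_M = 2.5 − 2.5X; n_Q = 11.7 − 5X; n_N = 2.5X.
Summing: n_T = 14.2 − 5X.
Mole fractions y_i = n_i/n_T; K_p = p_N / (p_M p_Q^2) with p_i = y_i·P.
Equating to 6.21 bar^-2 and solving on 0 < X < 1: X = 0.805.
Then n_Q = 7.68, n_T = 10.2, so y_Q = 0.754.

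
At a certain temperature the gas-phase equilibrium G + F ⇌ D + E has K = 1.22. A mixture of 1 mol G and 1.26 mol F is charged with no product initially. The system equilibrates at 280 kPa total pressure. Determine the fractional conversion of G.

Let X = conversion of G (basis 1 mol G); extent of reaction ξ = X.
Moles: n_G = 1 − X; n_F = 1.26 − X; n_D = X; n_E = X.
Since Δν = 0, n_T = 2.26 throughout.
With p_i = (n_i/n_T)P, K = p_D p_E / (p_G p_F).
Setting this equal to 1.22 and taking the physical root (0 < X < 1) gives X = 0.585.

X = 0.585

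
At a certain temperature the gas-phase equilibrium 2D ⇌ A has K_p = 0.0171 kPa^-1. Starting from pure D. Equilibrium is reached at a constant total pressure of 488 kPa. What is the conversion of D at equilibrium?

Let X = conversion of D (basis 1 mol D); extent of reaction ξ = 0.5X.
At extent ξ: n_D = 1 − X; n_A = 0.5X.
n_T = Σnᵢ = 1 − 0.5X.
y_i = n_i/n_T, p_i = y_i·P. K_p = p_A / (p_D^2).
Equating to 0.0171 kPa^-1 and solving on 0 < X < 1: X = 0.829.

X = 0.829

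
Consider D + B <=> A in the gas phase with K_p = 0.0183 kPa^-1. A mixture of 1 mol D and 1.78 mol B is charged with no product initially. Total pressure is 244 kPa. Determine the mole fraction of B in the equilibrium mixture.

Let X = conversion of D (basis 1 mol D); extent of reaction ξ = X.
Moles: n_D = 1 − X; n_B = 1.78 − X; n_A = X.
Total moles n_T = 2.78 − X.
y_i = n_i/n_T, p_i = y_i·P. K_p = p_A / (p_D p_B).
Substituting and setting equal to 0.0183 kPa^-1 gives a polynomial in X; the root in (0,1) is X = 0.699.
Then n_B = 1.08, n_T = 2.08, so y_B = 0.520.

y_B = 0.520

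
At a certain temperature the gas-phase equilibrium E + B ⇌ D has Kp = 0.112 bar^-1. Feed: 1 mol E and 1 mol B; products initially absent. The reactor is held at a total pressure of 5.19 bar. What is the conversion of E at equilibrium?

X = 0.205

Take 1 mol E as basis and let X be its fractional conversion, so ξ = X.
Moles: n_E = 1 − X; n_B = 1 − X; n_D = X.
Summing: n_T = 2 − X.
With p_i = (n_i/n_T)P, Kp = p_D / (p_E p_B).
Substituting and setting equal to 0.112 bar^-1 gives a polynomial in X; the root in (0,1) is X = 0.205.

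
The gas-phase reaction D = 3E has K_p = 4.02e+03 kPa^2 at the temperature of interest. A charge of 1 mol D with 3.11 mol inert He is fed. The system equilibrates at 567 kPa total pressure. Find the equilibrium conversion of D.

X = 0.196

Basis: 1 mol D initially; let X = conversion of D. Extent ξ = X.
At extent ξ: n_D = 1 − X; n_E = 3X; n_I = 3.11 (inert).
Summing: n_T = 4.11 + 2X.
y_i = n_i/n_T, p_i = y_i·P. K_p = p_E^3 / (p_D).
Equating to 4.02e+03 kPa^2 and solving on 0 < X < 1: X = 0.196.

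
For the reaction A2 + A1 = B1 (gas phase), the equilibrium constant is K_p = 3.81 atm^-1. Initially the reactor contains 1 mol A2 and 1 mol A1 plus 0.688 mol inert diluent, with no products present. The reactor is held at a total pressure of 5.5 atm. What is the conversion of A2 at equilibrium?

X = 0.738

Take 1 mol A2 as basis and let X be its fractional conversion, so ξ = X.
Species balance: n_A2 = 1 − X; n_A1 = 1 − X; n_B1 = X; n_I = 0.688 (inert).
Summing: n_T = 2.69 − X.
y_i = n_i/n_T, p_i = y_i·P. K_p = p_B1 / (p_A2 p_A1).
Equating to 3.81 atm^-1 and solving on 0 < X < 1: X = 0.738.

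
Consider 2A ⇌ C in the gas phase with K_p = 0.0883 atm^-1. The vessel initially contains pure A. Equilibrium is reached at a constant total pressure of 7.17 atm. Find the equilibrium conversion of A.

X = 0.468

Take 1 mol A as basis and let X be its fractional conversion, so ξ = 0.5X.
Mole table: n_A = 1 − X; n_C = 0.5X.
Total moles n_T = 1 − 0.5X.
Mole fractions y_i = n_i/n_T; K_p = p_C / (p_A^2) with p_i = y_i·P.
Substituting and setting equal to 0.0883 atm^-1 gives a polynomial in X; the root in (0,1) is X = 0.468.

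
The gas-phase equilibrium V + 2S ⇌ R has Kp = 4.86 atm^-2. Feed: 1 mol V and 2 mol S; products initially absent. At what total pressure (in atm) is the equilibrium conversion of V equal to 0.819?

P = 3.63 atm

Basis: 1 mol V initially; let X = conversion of V. Extent ξ = X.
Moles: n_V = 1 − X; n_S = 2 − 2X; n_R = X.
Summing: n_T = 3 − 2X.
Kp = p_R / (p_V p_S^2) with p_i = (n_i/n_T)·P.
At X = 0.819: the mole-fraction product g(X) = Π y_i^ν_i = 64.05. Since Kp = g(X)·P^{-2}, P = (g/Kp)^(1/2) = (64.05/4.86)^(1/2) = 3.63 atm.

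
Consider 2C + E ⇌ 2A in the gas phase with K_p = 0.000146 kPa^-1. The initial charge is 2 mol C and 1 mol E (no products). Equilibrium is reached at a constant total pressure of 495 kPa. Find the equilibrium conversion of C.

X = 0.129

Take 2 mol C as basis and let X be its fractional conversion, so ξ = X.
Moles: n_C = 2 − 2X; n_E = 1 − X; n_A = 2X.
Total moles n_T = 3 − X.
With p_i = (n_i/n_T)P, K_p = p_A^2 / (p_C^2 p_E).
Substituting and setting equal to 0.000146 kPa^-1 gives a polynomial in X; the root in (0,1) is X = 0.129.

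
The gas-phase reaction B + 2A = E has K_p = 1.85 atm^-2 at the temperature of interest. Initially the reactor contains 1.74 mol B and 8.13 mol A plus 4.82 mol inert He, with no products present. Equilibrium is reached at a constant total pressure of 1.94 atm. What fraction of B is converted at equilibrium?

Basis: 1.74 mol B initially; let X = conversion of B. Extent ξ = 1.74X.
Mole table: n_B = 1.74 − 1.74X; n_A = 8.13 − 3.48X; n_E = 1.74X; n_I = 4.82 (inert).
Summing: n_T = 14.7 − 3.48X.
Mole fractions y_i = n_i/n_T; K_p = p_E / (p_B p_A^2) with p_i = y_i·P.
Setting this equal to 1.85 atm^-2 and taking the physical root (0 < X < 1) gives X = 0.614.

X = 0.614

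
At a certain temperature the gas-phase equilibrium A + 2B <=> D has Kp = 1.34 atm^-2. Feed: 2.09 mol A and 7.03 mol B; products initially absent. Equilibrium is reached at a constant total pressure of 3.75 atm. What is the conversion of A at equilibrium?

Let X = conversion of A (basis 2.09 mol A); extent of reaction ξ = 2.09X.
At extent ξ: n_A = 2.09 − 2.09X; n_B = 7.03 − 4.18X; n_D = 2.09X.
Total moles n_T = 9.12 − 4.18X.
With p_i = (n_i/n_T)P, Kp = p_D / (p_A p_B^2).
Equating to 1.34 atm^-2 and solving on 0 < X < 1: X = 0.878.

X = 0.878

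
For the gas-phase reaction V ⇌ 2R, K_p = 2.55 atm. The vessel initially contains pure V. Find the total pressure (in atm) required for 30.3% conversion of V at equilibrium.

P = 6.31 atm

Let X = conversion of V (basis 1 mol V); extent of reaction ξ = X.
Moles: n_V = 1 − X; n_R = 2X.
Summing: n_T = 1 + X.
K_p = p_R^2 / (p_V) with p_i = (n_i/n_T)·P.
At X = 0.303: the mole-fraction product g(X) = Π y_i^ν_i = 0.4044. Since K_p = g(X)·P^{1}, P = (K_p/g)^(1/1) = (2.55/0.4044)^(1/1) = 6.31 atm.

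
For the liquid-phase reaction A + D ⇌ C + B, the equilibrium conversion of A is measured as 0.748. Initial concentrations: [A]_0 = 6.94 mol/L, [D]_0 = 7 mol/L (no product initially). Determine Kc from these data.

Let X = conversion of A.
Concentrations: [A] = 6.94 − 6.94X; [D] = 7 − 6.94X; [C] = 6.94X; [B] = 6.94X.
At X = 0.748: [A] = 1.75, [D] = 1.81, [C] = 5.19, [B] = 5.19.
Kc = [C] [B] / ([A] [D]) = 8.52.

Kc = 8.52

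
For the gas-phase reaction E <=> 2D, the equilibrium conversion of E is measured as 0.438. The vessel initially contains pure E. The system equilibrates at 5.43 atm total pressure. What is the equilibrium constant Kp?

Basis: 1 mol E initially; let X = conversion of E. Extent ξ = X.
Species balance: n_E = 1 − X; n_D = 2X.
Total moles n_T = 1 + X.
At X = 0.438: n_E = 0.562, n_D = 0.876, n_T = 1.44.
p_i = (n_i/n_T)·P. Kp = p_D^2 / (p_E) = 5.16 atm.

Kp = 5.16 atm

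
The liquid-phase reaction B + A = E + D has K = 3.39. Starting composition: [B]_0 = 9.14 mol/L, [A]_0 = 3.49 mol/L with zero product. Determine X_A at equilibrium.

X = 0.872

Let X = conversion of A; extent ξ = 3.49·X mol/L.
Concentrations: [B] = 9.14 − 3.49X; [A] = 3.49 − 3.49X; [E] = 3.49X; [D] = 3.49X.
K = [E] [D] / ([B] [A]).
Equating to 3.39: the physical root is X = 0.872.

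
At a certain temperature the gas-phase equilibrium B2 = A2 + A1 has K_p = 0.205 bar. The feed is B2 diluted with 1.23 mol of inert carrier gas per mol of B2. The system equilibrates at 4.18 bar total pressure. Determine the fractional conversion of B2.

X = 0.295

Basis: 1 mol B2 initially; let X = conversion of B2. Extent ξ = X.
Moles: n_B2 = 1 − X; n_A2 = X; n_A1 = X; n_I = 1.23 (inert).
Total moles n_T = 2.23 + X.
y_i = n_i/n_T, p_i = y_i·P. K_p = p_A2 p_A1 / (p_B2).
Equating to 0.205 bar and solving on 0 < X < 1: X = 0.295.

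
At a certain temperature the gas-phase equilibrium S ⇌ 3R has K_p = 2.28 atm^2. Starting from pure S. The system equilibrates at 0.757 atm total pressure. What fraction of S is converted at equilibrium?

Let X = conversion of S (basis 1 mol S); extent of reaction ξ = X.
Species balance: n_S = 1 − X; n_R = 3X.
n_T = Σnᵢ = 1 + 2X.
y_i = n_i/n_T, p_i = y_i·P. K_p = p_R^3 / (p_S).
Substituting and setting equal to 2.28 atm^2 gives a polynomial in X; the root in (0,1) is X = 0.649.

X = 0.649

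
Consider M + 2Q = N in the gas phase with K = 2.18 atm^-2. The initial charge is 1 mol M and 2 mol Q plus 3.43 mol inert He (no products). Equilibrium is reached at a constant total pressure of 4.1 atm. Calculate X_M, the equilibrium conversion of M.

X = 0.529

Let X = conversion of M (basis 1 mol M); extent of reaction ξ = X.
Mole table: n_M = 1 − X; n_Q = 2 − 2X; n_N = X; n_I = 3.43 (inert).
Total moles n_T = 6.43 − 2X.
Mole fractions y_i = n_i/n_T; K = p_N / (p_M p_Q^2) with p_i = y_i·P.
Substituting and setting equal to 2.18 atm^-2 gives a polynomial in X; the root in (0,1) is X = 0.529.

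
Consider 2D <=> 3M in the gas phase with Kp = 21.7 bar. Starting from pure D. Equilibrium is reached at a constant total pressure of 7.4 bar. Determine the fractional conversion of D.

X = 0.581

Let X = conversion of D (basis 1 mol D); extent of reaction ξ = 0.5X.
At extent ξ: n_D = 1 − X; n_M = 1.5X.
n_T = Σnᵢ = 1 + 0.5X.
y_i = n_i/n_T, p_i = y_i·P. Kp = p_M^3 / (p_D^2).
Equating to 21.7 bar and solving on 0 < X < 1: X = 0.581.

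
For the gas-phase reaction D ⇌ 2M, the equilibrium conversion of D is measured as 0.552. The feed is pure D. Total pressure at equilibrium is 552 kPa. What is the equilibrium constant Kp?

Kp = 968 kPa

Take 1 mol D as basis and let X be its fractional conversion, so ξ = X.
Moles: n_D = 1 − X; n_M = 2X.
Total moles n_T = 1 + X.
At X = 0.552: n_D = 0.448, n_M = 1.1, n_T = 1.55.
p_i = (n_i/n_T)·P. Kp = p_M^2 / (p_D) = 968 kPa.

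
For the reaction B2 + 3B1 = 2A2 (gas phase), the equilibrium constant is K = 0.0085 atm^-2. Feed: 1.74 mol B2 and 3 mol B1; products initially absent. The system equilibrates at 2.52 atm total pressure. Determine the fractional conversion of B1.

X = 0.137

Basis: 3 mol B1 initially; let X = conversion of B1. Extent ξ = X.
Species balance: n_B2 = 1.74 − X; n_B1 = 3 − 3X; n_A2 = 2X.
n_T = Σnᵢ = 4.74 − 2X.
Mole fractions y_i = n_i/n_T; K = p_A2^2 / (p_B2 p_B1^3) with p_i = y_i·P.
Substituting and setting equal to 0.0085 atm^-2 gives a polynomial in X; the root in (0,1) is X = 0.137.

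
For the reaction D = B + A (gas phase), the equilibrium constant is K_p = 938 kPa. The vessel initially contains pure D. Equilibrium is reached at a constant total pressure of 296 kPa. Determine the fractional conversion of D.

X = 0.872

Let X = conversion of D (basis 1 mol D); extent of reaction ξ = X.
Mole table: n_D = 1 − X; n_B = X; n_A = X.
n_T = Σnᵢ = 1 + X.
With p_i = (n_i/n_T)P, K_p = p_B p_A / (p_D).
This yields a degree-2 equation in X; solving on (0,1), X = 0.872.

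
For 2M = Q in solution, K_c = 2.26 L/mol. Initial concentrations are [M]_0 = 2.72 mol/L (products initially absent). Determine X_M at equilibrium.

X = 0.753

Let X = conversion of M; extent ξ = 2.72X/2 mol/L.
Concentrations: [M] = 2.72 − 2.72X; [Q] = 1.36X.
K_c = [Q] / ([M]^2).
This equals 2.26 at X = 0.753 (the root in 0 < X < 1).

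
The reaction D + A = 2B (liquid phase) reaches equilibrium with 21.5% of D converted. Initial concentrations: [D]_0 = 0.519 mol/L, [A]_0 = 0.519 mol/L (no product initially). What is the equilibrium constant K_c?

Let X = conversion of D.
Concentrations: [D] = 0.519 − 0.519X; [A] = 0.519 − 0.519X; [B] = 1.04X.
At X = 0.215: [D] = 0.407, [A] = 0.407, [B] = 0.223.
K_c = [B]^2 / ([D] [A]) = 0.3.

K_c = 0.3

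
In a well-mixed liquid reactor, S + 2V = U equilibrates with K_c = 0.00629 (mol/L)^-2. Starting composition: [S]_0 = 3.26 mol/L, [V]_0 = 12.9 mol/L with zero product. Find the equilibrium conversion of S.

Let X = conversion of S; extent ξ = 3.26·X mol/L.
Concentrations: [S] = 3.26 − 3.26X; [V] = 12.9 − 6.52X; [U] = 3.26X.
K_c = [U] / ([S] [V]^2).
Setting equal to 0.00629 and solving for X on (0,1) gives X = 0.400.

X = 0.400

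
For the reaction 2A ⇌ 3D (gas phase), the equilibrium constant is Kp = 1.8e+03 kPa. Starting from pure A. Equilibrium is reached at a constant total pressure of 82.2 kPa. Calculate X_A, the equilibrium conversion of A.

Basis: 1 mol A initially; let X = conversion of A. Extent ξ = 0.5X.
At extent ξ: n_A = 1 − X; n_D = 1.5X.
Summing: n_T = 1 + 0.5X.
Mole fractions y_i = n_i/n_T; Kp = p_D^3 / (p_A^2) with p_i = y_i·P.
Setting this equal to 1.8e+03 kPa and taking the physical root (0 < X < 1) gives X = 0.773.

X = 0.773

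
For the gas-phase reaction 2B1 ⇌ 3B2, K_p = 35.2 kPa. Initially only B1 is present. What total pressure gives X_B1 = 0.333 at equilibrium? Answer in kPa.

P = 147 kPa

Take 1 mol B1 as basis and let X be its fractional conversion, so ξ = 0.5X.
At extent ξ: n_B1 = 1 − X; n_B2 = 1.5X.
Total moles n_T = 1 + 0.5X.
K_p = p_B2^3 / (p_B1^2) with p_i = (n_i/n_T)·P.
At X = 0.333: the mole-fraction product g(X) = Π y_i^ν_i = 0.2401. Since K_p = g(X)·P^{1}, P = (K_p/g)^(1/1) = (35.2/0.2401)^(1/1) = 147 kPa.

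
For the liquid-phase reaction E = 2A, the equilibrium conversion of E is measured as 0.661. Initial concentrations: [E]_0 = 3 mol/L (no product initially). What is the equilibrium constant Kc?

Kc = 15.5 mol/L

Let X = conversion of E.
Concentrations: [E] = 3 − 3X; [A] = 6X.
At X = 0.661: [E] = 1.02, [A] = 3.97.
Kc = [A]^2 / ([E]) = 15.5 mol/L.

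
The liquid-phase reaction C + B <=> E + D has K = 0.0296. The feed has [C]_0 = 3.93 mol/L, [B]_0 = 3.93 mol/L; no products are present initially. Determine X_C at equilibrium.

X = 0.147

Let X = conversion of C; extent ξ = 3.93·X mol/L.
Concentrations: [C] = 3.93 − 3.93X; [B] = 3.93 − 3.93X; [E] = 3.93X; [D] = 3.93X.
K = [E] [D] / ([C] [B]).
Setting equal to 0.0296 and solving for X on (0,1) gives X = 0.147.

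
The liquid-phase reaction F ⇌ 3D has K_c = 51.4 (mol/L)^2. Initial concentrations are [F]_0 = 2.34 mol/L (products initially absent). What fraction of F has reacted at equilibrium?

Let X = conversion of F; extent ξ = 2.34·X mol/L.
Concentrations: [F] = 2.34 − 2.34X; [D] = 7.02X.
K_c = [D]^3 / ([F]).
Setting equal to 51.4 and solving for X on (0,1) gives X = 0.542.

X = 0.542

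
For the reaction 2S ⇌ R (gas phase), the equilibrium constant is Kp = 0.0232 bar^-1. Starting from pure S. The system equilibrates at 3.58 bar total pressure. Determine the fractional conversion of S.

Let X = conversion of S (basis 1 mol S); extent of reaction ξ = 0.5X.
Mole table: n_S = 1 − X; n_R = 0.5X.
n_T = Σnᵢ = 1 − 0.5X.
y_i = n_i/n_T, p_i = y_i·P. Kp = p_R / (p_S^2).
Substituting and setting equal to 0.0232 bar^-1 gives a polynomial in X; the root in (0,1) is X = 0.134.

X = 0.134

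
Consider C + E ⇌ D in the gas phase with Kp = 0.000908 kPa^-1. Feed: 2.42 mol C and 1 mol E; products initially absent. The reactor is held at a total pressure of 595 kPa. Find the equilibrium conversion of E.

Let X = conversion of E (basis 1 mol E); extent of reaction ξ = X.
Moles: n_C = 2.42 − X; n_E = 1 − X; n_D = X.
Total moles n_T = 3.42 − X.
Mole fractions y_i = n_i/n_T; Kp = p_D / (p_C p_E) with p_i = y_i·P.
Equating to 0.000908 kPa^-1 and solving on 0 < X < 1: X = 0.269.

X = 0.269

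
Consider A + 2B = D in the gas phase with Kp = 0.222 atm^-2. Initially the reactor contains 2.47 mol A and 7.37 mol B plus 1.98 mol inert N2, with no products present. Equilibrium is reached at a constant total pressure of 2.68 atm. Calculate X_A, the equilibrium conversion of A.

X = 0.335

Take 2.47 mol A as basis and let X be its fractional conversion, so ξ = 2.47X.
Species balance: n_A = 2.47 − 2.47X; n_B = 7.37 − 4.94X; n_D = 2.47X; n_I = 1.98 (inert).
Total moles n_T = 11.8 − 4.94X.
y_i = n_i/n_T, p_i = y_i·P. Kp = p_D / (p_A p_B^2).
Substituting and setting equal to 0.222 atm^-2 gives a polynomial in X; the root in (0,1) is X = 0.335.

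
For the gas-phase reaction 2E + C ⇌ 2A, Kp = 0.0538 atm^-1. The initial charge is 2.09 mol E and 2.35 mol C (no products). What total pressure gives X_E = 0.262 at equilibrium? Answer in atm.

Basis: 2.09 mol E initially; let X = conversion of E. Extent ξ = 1.04X.
Mole table: n_E = 2.09 − 2.09X; n_C = 2.35 − 1.04X; n_A = 2.09X.
n_T = Σnᵢ = 4.44 − 1.04X.
Kp = p_A^2 / (p_E^2 p_C) with p_i = (n_i/n_T)·P.
At X = 0.262: the mole-fraction product g(X) = Π y_i^ν_i = 0.2529. Since Kp = g(X)·P^{-1}, P = (g/Kp)^(1/1) = (0.2529/0.0538)^(1/1) = 4.7 atm.

P = 4.7 atm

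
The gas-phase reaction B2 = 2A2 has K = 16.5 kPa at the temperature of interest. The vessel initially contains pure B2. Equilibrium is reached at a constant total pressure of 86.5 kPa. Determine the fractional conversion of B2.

X = 0.213

Take 1 mol B2 as basis and let X be its fractional conversion, so ξ = X.
Species balance: n_B2 = 1 − X; n_A2 = 2X.
Total moles n_T = 1 + X.
y_i = n_i/n_T, p_i = y_i·P. K = p_A2^2 / (p_B2).
This yields a degree-2 equation in X; solving on (0,1), X = 0.213.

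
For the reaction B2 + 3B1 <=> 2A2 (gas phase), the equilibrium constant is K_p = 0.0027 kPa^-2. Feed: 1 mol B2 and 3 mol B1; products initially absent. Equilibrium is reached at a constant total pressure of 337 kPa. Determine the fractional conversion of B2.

X = 0.795

Let X = conversion of B2 (basis 1 mol B2); extent of reaction ξ = X.
At extent ξ: n_B2 = 1 − X; n_B1 = 3 − 3X; n_A2 = 2X.
n_T = Σnᵢ = 4 − 2X.
With p_i = (n_i/n_T)P, K_p = p_A2^2 / (p_B2 p_B1^3).
Equating to 0.0027 kPa^-2 and solving on 0 < X < 1: X = 0.795.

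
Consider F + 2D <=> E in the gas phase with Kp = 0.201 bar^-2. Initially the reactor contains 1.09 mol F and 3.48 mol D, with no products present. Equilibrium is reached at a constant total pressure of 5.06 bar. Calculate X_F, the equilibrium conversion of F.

Let X = conversion of F (basis 1.09 mol F); extent of reaction ξ = 1.09X.
Moles: n_F = 1.09 − 1.09X; n_D = 3.48 − 2.18X; n_E = 1.09X.
Total moles n_T = 4.57 − 2.18X.
y_i = n_i/n_T, p_i = y_i·P. Kp = p_E / (p_F p_D^2).
This yields a degree-3 equation in X; solving on (0,1), X = 0.683.

X = 0.683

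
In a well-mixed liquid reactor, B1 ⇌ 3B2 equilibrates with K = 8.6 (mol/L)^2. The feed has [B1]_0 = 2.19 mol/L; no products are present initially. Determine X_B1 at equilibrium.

X = 0.351

Let X = conversion of B1; extent ξ = 2.19·X mol/L.
Concentrations: [B1] = 2.19 − 2.19X; [B2] = 6.57X.
K = [B2]^3 / ([B1]).
Setting equal to 8.6 and solving for X on (0,1) gives X = 0.351.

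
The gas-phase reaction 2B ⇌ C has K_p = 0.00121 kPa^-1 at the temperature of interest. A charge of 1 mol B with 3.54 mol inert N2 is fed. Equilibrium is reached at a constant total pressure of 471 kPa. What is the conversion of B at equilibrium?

Basis: 1 mol B initially; let X = conversion of B. Extent ξ = 0.5X.
Moles: n_B = 1 − X; n_C = 0.5X; n_I = 3.54 (inert).
Total moles n_T = 4.54 − 0.5X.
With p_i = (n_i/n_T)P, K_p = p_C / (p_B^2).
Equating to 0.00121 kPa^-1 and solving on 0 < X < 1: X = 0.174.

X = 0.174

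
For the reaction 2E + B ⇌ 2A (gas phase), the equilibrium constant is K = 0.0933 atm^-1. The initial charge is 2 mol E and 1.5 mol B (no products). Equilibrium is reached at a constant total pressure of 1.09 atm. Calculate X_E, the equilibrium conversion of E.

Take 2 mol E as basis and let X be its fractional conversion, so ξ = X.
Species balance: n_E = 2 − 2X; n_B = 1.5 − X; n_A = 2X.
n_T = Σnᵢ = 3.5 − X.
Mole fractions y_i = n_i/n_T; K = p_A^2 / (p_E^2 p_B) with p_i = y_i·P.
Setting this equal to 0.0933 atm^-1 and taking the physical root (0 < X < 1) gives X = 0.168.

X = 0.168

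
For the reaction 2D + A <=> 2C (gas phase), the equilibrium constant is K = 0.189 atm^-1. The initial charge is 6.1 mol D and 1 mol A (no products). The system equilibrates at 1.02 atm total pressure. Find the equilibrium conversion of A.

Let X = conversion of A (basis 1 mol A); extent of reaction ξ = X.
Moles: n_D = 6.1 − 2X; n_A = 1 − X; n_C = 2X.
Total moles n_T = 7.1 − X.
With p_i = (n_i/n_T)P, K = p_C^2 / (p_D^2 p_A).
Setting this equal to 0.189 atm^-1 and taking the physical root (0 < X < 1) gives X = 0.363.

X = 0.363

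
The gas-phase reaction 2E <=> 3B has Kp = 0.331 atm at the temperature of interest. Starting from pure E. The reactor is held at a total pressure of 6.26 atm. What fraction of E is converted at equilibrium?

Take 1 mol E as basis and let X be its fractional conversion, so ξ = 0.5X.
Mole table: n_E = 1 − X; n_B = 1.5X.
Total moles n_T = 1 + 0.5X.
Mole fractions y_i = n_i/n_T; Kp = p_B^3 / (p_E^2) with p_i = y_i·P.
This yields a degree-3 equation in X; solving on (0,1), X = 0.220.

X = 0.220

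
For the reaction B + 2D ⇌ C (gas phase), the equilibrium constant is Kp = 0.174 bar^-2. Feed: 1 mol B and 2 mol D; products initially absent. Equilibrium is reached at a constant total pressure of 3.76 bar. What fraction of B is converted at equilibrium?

X = 0.416

Let X = conversion of B (basis 1 mol B); extent of reaction ξ = X.
Mole table: n_B = 1 − X; n_D = 2 − 2X; n_C = X.
Summing: n_T = 3 − 2X.
With p_i = (n_i/n_T)P, Kp = p_C / (p_B p_D^2).
Substituting and setting equal to 0.174 bar^-2 gives a polynomial in X; the root in (0,1) is X = 0.416.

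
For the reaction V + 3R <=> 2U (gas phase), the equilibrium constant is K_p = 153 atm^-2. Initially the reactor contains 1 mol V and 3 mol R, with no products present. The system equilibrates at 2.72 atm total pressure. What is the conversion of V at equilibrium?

Take 1 mol V as basis and let X be its fractional conversion, so ξ = X.
Mole table: n_V = 1 − X; n_R = 3 − 3X; n_U = 2X.
n_T = Σnᵢ = 4 − 2X.
y_i = n_i/n_T, p_i = y_i·P. K_p = p_U^2 / (p_V p_R^3).
Equating to 153 atm^-2 and solving on 0 < X < 1: X = 0.850.

X = 0.850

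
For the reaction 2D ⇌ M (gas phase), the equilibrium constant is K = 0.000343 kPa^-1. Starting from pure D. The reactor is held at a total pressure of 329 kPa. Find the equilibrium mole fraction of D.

y_D = 0.907

Let X = conversion of D (basis 1 mol D); extent of reaction ξ = 0.5X.
Mole table: n_D = 1 − X; n_M = 0.5X.
n_T = Σnᵢ = 1 − 0.5X.
Mole fractions y_i = n_i/n_T; K = p_M / (p_D^2) with p_i = y_i·P.
Equating to 0.000343 kPa^-1 and solving on 0 < X < 1: X = 0.170.
Then n_D = 0.83, n_T = 0.915, so y_D = 0.907.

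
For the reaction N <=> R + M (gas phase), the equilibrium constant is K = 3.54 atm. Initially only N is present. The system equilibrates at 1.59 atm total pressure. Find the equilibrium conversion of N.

Basis: 1 mol N initially; let X = conversion of N. Extent ξ = X.
Species balance: n_N = 1 − X; n_R = X; n_M = X.
Summing: n_T = 1 + X.
Mole fractions y_i = n_i/n_T; K = p_R p_M / (p_N) with p_i = y_i·P.
Setting this equal to 3.54 atm and taking the physical root (0 < X < 1) gives X = 0.831.

X = 0.831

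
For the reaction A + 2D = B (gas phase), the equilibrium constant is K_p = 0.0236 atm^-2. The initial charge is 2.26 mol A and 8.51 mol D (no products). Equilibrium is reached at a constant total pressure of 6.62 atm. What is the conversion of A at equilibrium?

Basis: 2.26 mol A initially; let X = conversion of A. Extent ξ = 2.26X.
At extent ξ: n_A = 2.26 − 2.26X; n_D = 8.51 − 4.52X; n_B = 2.26X.
Summing: n_T = 10.8 − 4.52X.
y_i = n_i/n_T, p_i = y_i·P. K_p = p_B / (p_A p_D^2).
Substituting and setting equal to 0.0236 atm^-2 gives a polynomial in X; the root in (0,1) is X = 0.369.

X = 0.369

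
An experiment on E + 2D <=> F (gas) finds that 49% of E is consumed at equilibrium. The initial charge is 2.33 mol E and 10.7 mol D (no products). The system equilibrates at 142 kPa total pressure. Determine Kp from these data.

Kp = 7.77e-05 kPa^-2

Take 2.33 mol E as basis and let X be its fractional conversion, so ξ = 2.33X.
Species balance: n_E = 2.33 − 2.33X; n_D = 10.7 − 4.66X; n_F = 2.33X.
Summing: n_T = 13 − 4.66X.
At X = 0.49: n_E = 1.19, n_D = 8.42, n_F = 1.14, n_T = 10.7.
p_i = (n_i/n_T)·P. Kp = p_F / (p_E p_D^2) = 7.77e-05 kPa^-2.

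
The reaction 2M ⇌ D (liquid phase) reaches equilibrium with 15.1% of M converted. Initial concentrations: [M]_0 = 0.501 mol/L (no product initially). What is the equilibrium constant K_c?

Let X = conversion of M.
Concentrations: [M] = 0.501 − 0.501X; [D] = 0.251X.
At X = 0.151: [M] = 0.425, [D] = 0.0378.
K_c = [D] / ([M]^2) = 0.209 L/mol.

K_c = 0.209 L/mol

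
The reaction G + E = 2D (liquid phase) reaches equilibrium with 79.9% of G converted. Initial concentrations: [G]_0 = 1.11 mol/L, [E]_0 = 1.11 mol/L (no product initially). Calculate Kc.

Let X = conversion of G.
Concentrations: [G] = 1.11 − 1.11X; [E] = 1.11 − 1.11X; [D] = 2.22X.
At X = 0.799: [G] = 0.223, [E] = 0.223, [D] = 1.77.
Kc = [D]^2 / ([G] [E]) = 63.2.

Kc = 63.2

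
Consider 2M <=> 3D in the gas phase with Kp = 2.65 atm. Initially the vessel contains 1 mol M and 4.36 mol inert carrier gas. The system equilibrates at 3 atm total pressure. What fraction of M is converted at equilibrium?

Let X = conversion of M (basis 1 mol M); extent of reaction ξ = 0.5X.
At extent ξ: n_M = 1 − X; n_D = 1.5X; n_I = 4.36 (inert).
Summing: n_T = 5.36 + 0.5X.
With p_i = (n_i/n_T)P, Kp = p_D^3 / (p_M^2).
Setting this equal to 2.65 atm and taking the physical root (0 < X < 1) gives X = 0.609.

X = 0.609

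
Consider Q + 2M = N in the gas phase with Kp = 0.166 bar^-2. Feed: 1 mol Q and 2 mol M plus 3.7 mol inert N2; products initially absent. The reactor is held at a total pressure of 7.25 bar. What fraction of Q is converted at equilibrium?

X = 0.310

Basis: 1 mol Q initially; let X = conversion of Q. Extent ξ = X.
Mole table: n_Q = 1 − X; n_M = 2 − 2X; n_N = X; n_I = 3.7 (inert).
n_T = Σnᵢ = 6.7 − 2X.
With p_i = (n_i/n_T)P, Kp = p_N / (p_Q p_M^2).
Substituting and setting equal to 0.166 bar^-2 gives a polynomial in X; the root in (0,1) is X = 0.310.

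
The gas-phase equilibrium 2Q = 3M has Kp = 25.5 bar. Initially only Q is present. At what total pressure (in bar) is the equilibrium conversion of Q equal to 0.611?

P = 6.54 bar

Basis: 1 mol Q initially; let X = conversion of Q. Extent ξ = 0.5X.
At extent ξ: n_Q = 1 − X; n_M = 1.5X.
n_T = Σnᵢ = 1 + 0.5X.
Kp = p_M^3 / (p_Q^2) with p_i = (n_i/n_T)·P.
At X = 0.611: the mole-fraction product g(X) = Π y_i^ν_i = 3.897. Since Kp = g(X)·P^{1}, P = (Kp/g)^(1/1) = (25.5/3.897)^(1/1) = 6.54 bar.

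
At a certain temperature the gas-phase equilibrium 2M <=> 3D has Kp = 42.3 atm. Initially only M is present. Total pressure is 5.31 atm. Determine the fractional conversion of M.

X = 0.683

Let X = conversion of M (basis 1 mol M); extent of reaction ξ = 0.5X.
Moles: n_M = 1 − X; n_D = 1.5X.
Summing: n_T = 1 + 0.5X.
y_i = n_i/n_T, p_i = y_i·P. Kp = p_D^3 / (p_M^2).
Setting this equal to 42.3 atm and taking the physical root (0 < X < 1) gives X = 0.683.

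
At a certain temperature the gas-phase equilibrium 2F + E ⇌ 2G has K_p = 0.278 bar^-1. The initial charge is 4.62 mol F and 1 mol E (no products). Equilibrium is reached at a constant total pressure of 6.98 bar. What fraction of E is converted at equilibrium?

X = 0.633

Basis: 1 mol E initially; let X = conversion of E. Extent ξ = X.
Mole table: n_F = 4.62 − 2X; n_E = 1 − X; n_G = 2X.
n_T = Σnᵢ = 5.62 − X.
With p_i = (n_i/n_T)P, K_p = p_G^2 / (p_F^2 p_E).
Substituting and setting equal to 0.278 bar^-1 gives a polynomial in X; the root in (0,1) is X = 0.633.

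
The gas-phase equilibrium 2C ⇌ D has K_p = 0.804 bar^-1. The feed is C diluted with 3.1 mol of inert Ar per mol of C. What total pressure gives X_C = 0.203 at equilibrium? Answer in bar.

Basis: 1 mol C initially; let X = conversion of C. Extent ξ = 0.5X.
Mole table: n_C = 1 − X; n_D = 0.5X; n_I = 3.1 (inert).
Summing: n_T = 4.1 − 0.5X.
K_p = p_D / (p_C^2) with p_i = (n_i/n_T)·P.
At X = 0.203: the mole-fraction product g(X) = Π y_i^ν_i = 0.6389. Since K_p = g(X)·P^{-1}, P = (g/K_p)^(1/1) = (0.6389/0.804)^(1/1) = 0.795 bar.

P = 0.795 bar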